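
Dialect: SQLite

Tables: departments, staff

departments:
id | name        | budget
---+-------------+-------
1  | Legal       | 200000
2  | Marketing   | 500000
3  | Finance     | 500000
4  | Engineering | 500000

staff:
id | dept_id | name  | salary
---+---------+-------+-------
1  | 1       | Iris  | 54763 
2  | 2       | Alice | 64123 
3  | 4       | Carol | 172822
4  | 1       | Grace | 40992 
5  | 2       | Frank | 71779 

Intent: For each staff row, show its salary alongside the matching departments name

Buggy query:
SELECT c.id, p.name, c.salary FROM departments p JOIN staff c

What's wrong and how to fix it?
Bug: JOIN with no ON clause produces a cartesian product; every staff row pairs with every departments row

Fix: Add ON c.dept_id = p.id to the JOIN

Corrected query:
SELECT c.id, p.name, c.salary FROM departments p JOIN staff c ON c.dept_id = p.id

Result:
id | name        | salary
---+-------------+-------
1  | Legal       | 54763 
2  | Marketing   | 64123 
3  | Engineering | 172822
4  | Legal       | 40992 
5  | Marketing   | 71779 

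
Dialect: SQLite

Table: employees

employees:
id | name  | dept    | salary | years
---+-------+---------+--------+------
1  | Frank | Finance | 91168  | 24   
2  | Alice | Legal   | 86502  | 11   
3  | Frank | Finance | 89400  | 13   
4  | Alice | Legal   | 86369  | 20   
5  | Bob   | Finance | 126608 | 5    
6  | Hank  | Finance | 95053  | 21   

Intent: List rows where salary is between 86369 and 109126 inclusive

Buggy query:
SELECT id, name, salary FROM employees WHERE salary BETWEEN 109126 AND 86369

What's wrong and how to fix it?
Bug: BETWEEN expects the lower bound first; with 109126 AND 86369 the range is empty

Fix: Swap the bounds so the smaller value comes first

Corrected query:
SELECT id, name, salary FROM employees WHERE salary BETWEEN 86369 AND 109126

Result:
id | name  | salary
---+-------+-------
1  | Frank | 91168 
2  | Alice | 86502 
3  | Frank | 89400 
4  | Alice | 86369 
6  | Hank  | 95053 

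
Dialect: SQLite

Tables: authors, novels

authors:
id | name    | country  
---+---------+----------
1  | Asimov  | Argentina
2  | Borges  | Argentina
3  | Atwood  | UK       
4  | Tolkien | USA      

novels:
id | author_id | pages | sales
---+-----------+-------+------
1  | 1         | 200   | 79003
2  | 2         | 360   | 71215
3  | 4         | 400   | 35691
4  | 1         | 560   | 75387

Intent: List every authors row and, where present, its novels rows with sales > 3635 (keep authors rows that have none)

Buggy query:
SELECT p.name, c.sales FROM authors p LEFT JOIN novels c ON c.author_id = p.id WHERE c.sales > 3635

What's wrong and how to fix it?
Bug: A WHERE condition on the right-hand table after LEFT JOIN drops unmatched parents

Fix: Put 'c.sales > 3635' in the JOIN's ON clause instead of WHERE

Corrected query:
SELECT p.name, c.sales FROM authors p LEFT JOIN novels c ON c.author_id = p.id AND c.sales > 3635

Result:
name    | sales
--------+------
Asimov  | 75387
Asimov  | 79003
Borges  | 71215
Atwood  | NULL 
Tolkien | 35691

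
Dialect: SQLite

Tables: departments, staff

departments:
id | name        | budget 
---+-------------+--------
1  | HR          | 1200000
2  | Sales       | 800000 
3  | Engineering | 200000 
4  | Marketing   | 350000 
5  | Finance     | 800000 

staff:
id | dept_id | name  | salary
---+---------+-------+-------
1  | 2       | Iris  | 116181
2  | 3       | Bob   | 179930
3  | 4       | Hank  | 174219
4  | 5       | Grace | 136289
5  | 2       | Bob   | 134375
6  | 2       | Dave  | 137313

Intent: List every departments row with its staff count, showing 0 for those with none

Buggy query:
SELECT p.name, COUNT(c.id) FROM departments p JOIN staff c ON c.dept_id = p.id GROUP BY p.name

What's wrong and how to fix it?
Bug: INNER JOIN drops departments rows that have no matching staff rows

Fix: Use LEFT JOIN so parents without children still appear (COUNT(c.id) gives 0)

Corrected query:
SELECT p.name, COUNT(c.id) FROM departments p LEFT JOIN staff c ON c.dept_id = p.id GROUP BY p.name

Result:
name        | COUNT(c.id)
------------+------------
Engineering | 1          
Finance     | 1          
HR          | 0          
Marketing   | 1          
Sales       | 3          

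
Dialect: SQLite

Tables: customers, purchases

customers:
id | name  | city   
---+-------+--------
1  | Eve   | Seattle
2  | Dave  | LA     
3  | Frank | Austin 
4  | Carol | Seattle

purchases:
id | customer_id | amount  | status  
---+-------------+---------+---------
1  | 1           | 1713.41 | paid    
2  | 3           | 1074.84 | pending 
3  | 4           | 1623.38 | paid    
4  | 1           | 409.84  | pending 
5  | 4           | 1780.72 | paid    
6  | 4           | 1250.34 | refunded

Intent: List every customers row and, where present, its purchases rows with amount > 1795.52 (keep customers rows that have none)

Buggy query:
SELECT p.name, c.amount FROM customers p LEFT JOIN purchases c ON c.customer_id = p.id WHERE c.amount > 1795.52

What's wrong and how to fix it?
Bug: Filtering c.amount in WHERE discards the NULL rows produced by LEFT JOIN, turning it into an inner join

Fix: Move the right-table condition into the ON clause so unmatched parents are kept

Corrected query:
SELECT p.name, c.amount FROM customers p LEFT JOIN purchases c ON c.customer_id = p.id AND c.amount > 1795.52

Result:
name  | amount
------+-------
Eve   | NULL  
Dave  | NULL  
Frank | NULL  
Carol | NULL  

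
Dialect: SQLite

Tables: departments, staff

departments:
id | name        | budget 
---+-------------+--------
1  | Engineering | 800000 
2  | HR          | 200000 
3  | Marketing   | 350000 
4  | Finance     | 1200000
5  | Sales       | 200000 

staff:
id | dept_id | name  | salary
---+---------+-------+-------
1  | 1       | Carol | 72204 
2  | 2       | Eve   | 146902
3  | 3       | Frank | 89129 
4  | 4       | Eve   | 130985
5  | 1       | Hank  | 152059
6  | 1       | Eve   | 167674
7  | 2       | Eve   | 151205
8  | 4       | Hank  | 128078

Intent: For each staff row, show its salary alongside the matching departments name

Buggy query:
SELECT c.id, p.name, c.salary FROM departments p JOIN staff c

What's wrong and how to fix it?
Bug: JOIN with no ON clause produces a cartesian product; every staff row pairs with every departments row

Fix: Add ON c.dept_id = p.id to the JOIN

Corrected query:
SELECT c.id, p.name, c.salary FROM departments p JOIN staff c ON c.dept_id = p.id

Result:
id | name        | salary
---+-------------+-------
1  | Engineering | 72204 
2  | HR          | 146902
3  | Marketing   | 89129 
4  | Finance     | 130985
5  | Engineering | 152059
6  | Engineering | 167674
7  | HR          | 151205
8  | Finance     | 128078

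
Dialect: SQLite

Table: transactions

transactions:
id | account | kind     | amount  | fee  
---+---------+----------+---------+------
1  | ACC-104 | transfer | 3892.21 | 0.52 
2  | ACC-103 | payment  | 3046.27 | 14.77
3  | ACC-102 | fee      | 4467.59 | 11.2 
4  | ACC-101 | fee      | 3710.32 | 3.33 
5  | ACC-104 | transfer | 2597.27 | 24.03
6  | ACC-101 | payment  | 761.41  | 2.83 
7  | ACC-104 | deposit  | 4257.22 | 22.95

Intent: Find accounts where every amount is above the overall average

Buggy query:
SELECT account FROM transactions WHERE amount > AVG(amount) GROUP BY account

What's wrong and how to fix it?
Bug: WHERE evaluates per row before aggregation, so AVG() is unavailable

Fix: Use a subquery for AVG and a HAVING MIN(...) filter so the condition holds for every row in the group

Corrected query:
SELECT account FROM transactions GROUP BY account HAVING MIN(amount) > (SELECT AVG(amount) FROM transactions)

Result:
account
-------
ACC-102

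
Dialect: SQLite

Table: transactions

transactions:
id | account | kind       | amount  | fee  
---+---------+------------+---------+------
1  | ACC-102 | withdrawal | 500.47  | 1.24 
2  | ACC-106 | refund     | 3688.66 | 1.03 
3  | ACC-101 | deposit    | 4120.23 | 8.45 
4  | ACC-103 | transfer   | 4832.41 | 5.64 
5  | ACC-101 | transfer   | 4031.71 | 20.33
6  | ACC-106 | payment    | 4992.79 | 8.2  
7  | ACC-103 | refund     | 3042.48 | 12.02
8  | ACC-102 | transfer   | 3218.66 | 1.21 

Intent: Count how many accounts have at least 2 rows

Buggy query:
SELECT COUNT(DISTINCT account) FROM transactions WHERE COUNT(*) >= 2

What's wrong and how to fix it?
Bug: WHERE filters individual rows, not groups, so a group-level COUNT is invalid there

Fix: Use a subquery that GROUPs and filters with HAVING, then count its rows

Corrected query:
SELECT COUNT(*) FROM (SELECT account FROM transactions GROUP BY account HAVING COUNT(*) >= 2)

Result:
COUNT(*)
--------
4       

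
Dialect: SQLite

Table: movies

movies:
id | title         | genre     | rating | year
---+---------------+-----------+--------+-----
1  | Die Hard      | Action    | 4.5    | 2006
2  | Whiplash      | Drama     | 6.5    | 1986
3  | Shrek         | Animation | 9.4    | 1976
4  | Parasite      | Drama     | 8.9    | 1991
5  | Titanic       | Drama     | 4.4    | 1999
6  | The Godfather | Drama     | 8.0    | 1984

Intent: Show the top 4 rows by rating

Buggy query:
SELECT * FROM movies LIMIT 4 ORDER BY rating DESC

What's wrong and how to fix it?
Bug: ORDER BY cannot follow LIMIT; LIMIT is the final clause

Fix: Sort with ORDER BY, then apply LIMIT

Corrected query:
SELECT * FROM movies ORDER BY rating DESC LIMIT 4

Result:
id | title         | genre     | rating | year
---+---------------+-----------+--------+-----
3  | Shrek         | Animation | 9.4    | 1976
4  | Parasite      | Drama     | 8.9    | 1991
6  | The Godfather | Drama     | 8      | 1984
2  | Whiplash      | Drama     | 6.5    | 1986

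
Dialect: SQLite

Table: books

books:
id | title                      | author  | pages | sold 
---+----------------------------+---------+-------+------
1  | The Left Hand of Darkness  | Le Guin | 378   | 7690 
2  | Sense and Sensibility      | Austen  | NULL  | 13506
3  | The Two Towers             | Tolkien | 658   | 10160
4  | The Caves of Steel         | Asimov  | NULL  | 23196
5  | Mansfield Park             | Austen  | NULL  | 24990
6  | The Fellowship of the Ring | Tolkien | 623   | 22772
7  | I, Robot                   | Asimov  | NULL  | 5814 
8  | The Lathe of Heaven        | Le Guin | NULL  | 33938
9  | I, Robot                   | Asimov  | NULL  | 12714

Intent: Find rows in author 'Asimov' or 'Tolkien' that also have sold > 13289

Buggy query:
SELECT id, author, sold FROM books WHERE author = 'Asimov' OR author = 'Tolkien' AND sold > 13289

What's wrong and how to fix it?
Bug: Without parentheses, AND is evaluated before OR, so the sold filter only applies to the 'Tolkien' branch

Fix: Group the OR with parentheses (or use IN), then AND the threshold

Corrected query:
SELECT id, author, sold FROM books WHERE (author = 'Asimov' OR author = 'Tolkien') AND sold > 13289

Result:
id | author  | sold 
---+---------+------
4  | Asimov  | 23196
6  | Tolkien | 22772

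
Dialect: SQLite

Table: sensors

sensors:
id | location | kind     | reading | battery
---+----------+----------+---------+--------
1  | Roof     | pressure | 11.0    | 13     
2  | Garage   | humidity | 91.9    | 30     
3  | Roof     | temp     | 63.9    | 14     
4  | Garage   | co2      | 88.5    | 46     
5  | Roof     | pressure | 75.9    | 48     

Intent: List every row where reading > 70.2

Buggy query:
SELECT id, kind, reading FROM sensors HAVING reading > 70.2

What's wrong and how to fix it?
Bug: HAVING filters the output of aggregation, but this query has no GROUP BY and no aggregate functions, so SQLite rejects it (HAVING clause on a non-aggregate query); the condition here is per row

Fix: Use WHERE for row-level filtering

Corrected query:
SELECT id, kind, reading FROM sensors WHERE reading > 70.2

Result:
id | kind     | reading
---+----------+--------
2  | humidity | 91.9   
4  | co2      | 88.5   
5  | pressure | 75.9   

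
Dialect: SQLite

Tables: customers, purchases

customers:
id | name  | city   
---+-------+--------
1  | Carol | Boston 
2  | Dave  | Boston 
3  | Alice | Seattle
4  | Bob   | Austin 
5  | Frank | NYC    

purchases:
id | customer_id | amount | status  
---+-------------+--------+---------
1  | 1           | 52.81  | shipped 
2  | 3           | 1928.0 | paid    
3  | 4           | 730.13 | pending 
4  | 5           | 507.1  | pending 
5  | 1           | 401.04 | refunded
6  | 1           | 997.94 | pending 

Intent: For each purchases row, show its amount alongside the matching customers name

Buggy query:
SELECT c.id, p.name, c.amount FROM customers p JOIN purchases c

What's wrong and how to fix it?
Bug: Missing join condition: each purchases row is matched to all customers rows instead of just its own

Fix: Add ON c.customer_id = p.id to the JOIN

Corrected query:
SELECT c.id, p.name, c.amount FROM customers p JOIN purchases c ON c.customer_id = p.id

Result:
id | name  | amount
---+-------+-------
1  | Carol | 52.81 
2  | Alice | 1928  
3  | Bob   | 730.13
4  | Frank | 507.1 
5  | Carol | 401.04
6  | Carol | 997.94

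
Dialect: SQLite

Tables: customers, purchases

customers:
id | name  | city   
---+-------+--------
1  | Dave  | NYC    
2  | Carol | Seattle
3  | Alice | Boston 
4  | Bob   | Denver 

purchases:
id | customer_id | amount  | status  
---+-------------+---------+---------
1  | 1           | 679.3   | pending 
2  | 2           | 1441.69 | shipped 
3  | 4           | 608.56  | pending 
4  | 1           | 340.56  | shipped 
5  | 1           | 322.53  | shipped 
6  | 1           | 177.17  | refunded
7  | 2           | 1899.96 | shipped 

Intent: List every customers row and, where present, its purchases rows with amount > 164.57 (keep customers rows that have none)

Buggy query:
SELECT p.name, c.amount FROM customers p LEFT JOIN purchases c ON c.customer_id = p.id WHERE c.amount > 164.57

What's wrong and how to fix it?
Bug: A WHERE condition on the right-hand table after LEFT JOIN drops unmatched parents

Fix: Put 'c.amount > 164.57' in the JOIN's ON clause instead of WHERE

Corrected query:
SELECT p.name, c.amount FROM customers p LEFT JOIN purchases c ON c.customer_id = p.id AND c.amount > 164.57

Result:
name  | amount 
------+--------
Dave  | 177.17 
Dave  | 322.53 
Dave  | 340.56 
Dave  | 679.3  
Carol | 1441.69
Carol | 1899.96
Alice | NULL   
Bob   | 608.56 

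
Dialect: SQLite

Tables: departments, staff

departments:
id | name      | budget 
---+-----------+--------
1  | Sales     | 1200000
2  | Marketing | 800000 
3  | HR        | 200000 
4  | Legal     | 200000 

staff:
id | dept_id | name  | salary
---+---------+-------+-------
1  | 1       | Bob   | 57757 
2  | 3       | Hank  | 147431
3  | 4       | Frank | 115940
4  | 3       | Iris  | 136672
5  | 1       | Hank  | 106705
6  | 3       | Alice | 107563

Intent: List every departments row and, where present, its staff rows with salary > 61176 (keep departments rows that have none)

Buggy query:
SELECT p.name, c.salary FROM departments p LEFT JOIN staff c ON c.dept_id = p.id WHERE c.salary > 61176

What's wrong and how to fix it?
Bug: Filtering c.salary in WHERE discards the NULL rows produced by LEFT JOIN, turning it into an inner join

Fix: Put 'c.salary > 61176' in the JOIN's ON clause instead of WHERE

Corrected query:
SELECT p.name, c.salary FROM departments p LEFT JOIN staff c ON c.dept_id = p.id AND c.salary > 61176

Result:
name      | salary
----------+-------
Sales     | 106705
Marketing | NULL  
HR        | 107563
HR        | 136672
HR        | 147431
Legal     | 115940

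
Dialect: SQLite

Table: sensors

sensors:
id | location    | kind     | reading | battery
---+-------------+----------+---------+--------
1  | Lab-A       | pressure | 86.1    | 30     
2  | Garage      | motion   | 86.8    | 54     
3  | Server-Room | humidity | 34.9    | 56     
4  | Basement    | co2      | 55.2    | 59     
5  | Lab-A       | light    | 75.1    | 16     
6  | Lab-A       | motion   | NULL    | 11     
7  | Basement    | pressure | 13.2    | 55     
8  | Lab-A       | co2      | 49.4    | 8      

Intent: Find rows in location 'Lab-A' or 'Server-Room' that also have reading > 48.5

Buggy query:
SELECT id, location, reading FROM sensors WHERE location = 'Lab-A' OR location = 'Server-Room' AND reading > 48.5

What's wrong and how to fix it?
Bug: Without parentheses, AND is evaluated before OR, so the reading filter only applies to the 'Server-Room' branch

Fix: Group the OR with parentheses (or use IN), then AND the threshold

Corrected query:
SELECT id, location, reading FROM sensors WHERE (location = 'Lab-A' OR location = 'Server-Room') AND reading > 48.5

Result:
id | location | reading
---+----------+--------
1  | Lab-A    | 86.1   
5  | Lab-A    | 75.1   
8  | Lab-A    | 49.4   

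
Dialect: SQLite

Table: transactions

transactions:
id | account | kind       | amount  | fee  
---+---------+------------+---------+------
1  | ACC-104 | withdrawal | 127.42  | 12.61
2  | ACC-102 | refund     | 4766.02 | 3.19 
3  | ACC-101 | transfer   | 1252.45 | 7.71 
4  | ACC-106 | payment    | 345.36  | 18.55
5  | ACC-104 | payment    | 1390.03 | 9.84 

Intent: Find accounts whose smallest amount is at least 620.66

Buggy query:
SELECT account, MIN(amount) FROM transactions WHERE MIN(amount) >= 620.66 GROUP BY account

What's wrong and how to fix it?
Bug: MIN() in WHERE is a misuse of aggregate

Fix: Use HAVING for the per-group MIN condition

Corrected query:
SELECT account, MIN(amount) FROM transactions GROUP BY account HAVING MIN(amount) >= 620.66

Result:
account | MIN(amount)
--------+------------
ACC-101 | 1252.45    
ACC-102 | 4766.02    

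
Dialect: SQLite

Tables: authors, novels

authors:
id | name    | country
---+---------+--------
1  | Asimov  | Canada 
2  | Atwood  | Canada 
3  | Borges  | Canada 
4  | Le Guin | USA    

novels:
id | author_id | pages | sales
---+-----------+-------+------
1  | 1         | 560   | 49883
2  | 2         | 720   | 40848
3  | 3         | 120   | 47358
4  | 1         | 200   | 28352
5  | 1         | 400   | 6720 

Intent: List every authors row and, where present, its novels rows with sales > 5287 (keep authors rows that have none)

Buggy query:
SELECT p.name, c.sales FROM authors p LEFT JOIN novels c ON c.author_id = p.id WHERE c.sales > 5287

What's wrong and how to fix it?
Bug: A WHERE condition on the right-hand table after LEFT JOIN drops unmatched parents

Fix: Move the right-table condition into the ON clause so unmatched parents are kept

Corrected query:
SELECT p.name, c.sales FROM authors p LEFT JOIN novels c ON c.author_id = p.id AND c.sales > 5287

Result:
name    | sales
--------+------
Asimov  | 6720 
Asimov  | 28352
Asimov  | 49883
Atwood  | 40848
Borges  | 47358
Le Guin | NULL 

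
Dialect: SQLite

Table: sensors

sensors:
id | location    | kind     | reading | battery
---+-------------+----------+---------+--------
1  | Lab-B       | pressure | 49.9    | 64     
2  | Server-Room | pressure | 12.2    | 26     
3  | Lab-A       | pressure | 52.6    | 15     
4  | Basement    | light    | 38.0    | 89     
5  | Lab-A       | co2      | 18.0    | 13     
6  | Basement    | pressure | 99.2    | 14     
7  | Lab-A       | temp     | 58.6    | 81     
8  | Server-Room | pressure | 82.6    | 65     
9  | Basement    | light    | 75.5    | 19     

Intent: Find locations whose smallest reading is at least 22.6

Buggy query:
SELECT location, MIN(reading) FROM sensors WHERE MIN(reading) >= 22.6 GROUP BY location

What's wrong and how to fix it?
Bug: MIN() in WHERE is a misuse of aggregate

Fix: Use HAVING for the per-group MIN condition

Corrected query:
SELECT location, MIN(reading) FROM sensors GROUP BY location HAVING MIN(reading) >= 22.6

Result:
location | MIN(reading)
---------+-------------
Basement | 38          
Lab-B    | 49.9        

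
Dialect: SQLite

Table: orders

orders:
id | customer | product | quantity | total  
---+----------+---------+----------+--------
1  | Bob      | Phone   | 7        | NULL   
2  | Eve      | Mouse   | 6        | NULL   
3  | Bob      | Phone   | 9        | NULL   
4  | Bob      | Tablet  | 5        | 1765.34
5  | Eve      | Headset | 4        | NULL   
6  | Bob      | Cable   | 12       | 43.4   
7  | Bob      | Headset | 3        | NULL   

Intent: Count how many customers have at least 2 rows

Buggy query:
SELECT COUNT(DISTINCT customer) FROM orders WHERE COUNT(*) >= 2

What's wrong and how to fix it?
Bug: WHERE filters individual rows, not groups, so a group-level COUNT is invalid there

Fix: Use a subquery that GROUPs and filters with HAVING, then count its rows

Corrected query:
SELECT COUNT(*) FROM (SELECT customer FROM orders GROUP BY customer HAVING COUNT(*) >= 2)

Result:
COUNT(*)
--------
2       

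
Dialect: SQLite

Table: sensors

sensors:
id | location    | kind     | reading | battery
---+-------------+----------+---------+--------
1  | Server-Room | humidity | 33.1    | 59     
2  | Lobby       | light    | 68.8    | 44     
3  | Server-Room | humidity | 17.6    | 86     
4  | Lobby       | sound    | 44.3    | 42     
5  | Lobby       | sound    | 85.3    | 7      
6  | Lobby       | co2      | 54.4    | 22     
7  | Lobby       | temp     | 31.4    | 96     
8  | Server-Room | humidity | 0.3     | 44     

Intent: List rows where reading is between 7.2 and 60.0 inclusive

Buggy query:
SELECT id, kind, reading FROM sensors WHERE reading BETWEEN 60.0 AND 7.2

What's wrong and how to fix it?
Bug: BETWEEN expects the lower bound first; with 60.0 AND 7.2 the range is empty

Fix: Swap the bounds so the smaller value comes first

Corrected query:
SELECT id, kind, reading FROM sensors WHERE reading BETWEEN 7.2 AND 60.0

Result:
id | kind     | reading
---+----------+--------
1  | humidity | 33.1   
3  | humidity | 17.6   
4  | sound    | 44.3   
6  | co2      | 54.4   
7  | temp     | 31.4   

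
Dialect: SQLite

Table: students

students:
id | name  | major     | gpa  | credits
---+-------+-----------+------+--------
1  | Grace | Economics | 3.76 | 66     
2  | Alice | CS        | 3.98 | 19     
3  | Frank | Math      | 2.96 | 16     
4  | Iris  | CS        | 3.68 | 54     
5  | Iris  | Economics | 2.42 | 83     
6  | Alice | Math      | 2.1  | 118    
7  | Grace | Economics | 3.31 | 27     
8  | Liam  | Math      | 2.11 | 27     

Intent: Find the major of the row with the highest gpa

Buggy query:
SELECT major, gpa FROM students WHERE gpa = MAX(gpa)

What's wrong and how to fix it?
Bug: WHERE is evaluated per row; an aggregate over the whole table isn't defined there

Fix: Wrap MAX in a scalar subquery so WHERE compares against a single value

Corrected query:
SELECT major, gpa FROM students WHERE gpa = (SELECT MAX(gpa) FROM students)

Result:
major | gpa 
------+-----
CS    | 3.98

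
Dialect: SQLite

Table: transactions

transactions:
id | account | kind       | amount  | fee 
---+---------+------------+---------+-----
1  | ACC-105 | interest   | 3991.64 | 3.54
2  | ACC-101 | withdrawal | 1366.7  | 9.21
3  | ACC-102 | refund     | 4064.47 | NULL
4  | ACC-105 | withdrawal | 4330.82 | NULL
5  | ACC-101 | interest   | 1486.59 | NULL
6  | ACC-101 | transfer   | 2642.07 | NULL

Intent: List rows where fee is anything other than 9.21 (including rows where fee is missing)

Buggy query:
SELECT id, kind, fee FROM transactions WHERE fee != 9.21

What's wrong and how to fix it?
Bug: Inequality against NULL is unknown, not true; rows with NULL are dropped

Fix: Add an explicit OR fee IS NULL to include the missing-value rows

Corrected query:
SELECT id, kind, fee FROM transactions WHERE fee != 9.21 OR fee IS NULL

Result:
id | kind       | fee 
---+------------+-----
1  | interest   | 3.54
3  | refund     | NULL
4  | withdrawal | NULL
5  | interest   | NULL
6  | transfer   | NULL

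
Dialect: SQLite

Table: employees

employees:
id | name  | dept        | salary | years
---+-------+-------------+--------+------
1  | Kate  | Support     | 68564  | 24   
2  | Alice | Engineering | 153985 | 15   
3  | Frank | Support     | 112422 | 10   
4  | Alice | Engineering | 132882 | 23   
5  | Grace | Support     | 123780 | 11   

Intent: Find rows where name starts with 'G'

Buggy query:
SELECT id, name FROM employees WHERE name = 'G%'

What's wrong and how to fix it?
Bug: '=' compares the literal string including the % character; pattern matching needs LIKE

Fix: Replace '=' with LIKE so 'G%' is treated as a pattern

Corrected query:
SELECT id, name FROM employees WHERE name LIKE 'G%'

Result:
id | name 
---+------
5  | Grace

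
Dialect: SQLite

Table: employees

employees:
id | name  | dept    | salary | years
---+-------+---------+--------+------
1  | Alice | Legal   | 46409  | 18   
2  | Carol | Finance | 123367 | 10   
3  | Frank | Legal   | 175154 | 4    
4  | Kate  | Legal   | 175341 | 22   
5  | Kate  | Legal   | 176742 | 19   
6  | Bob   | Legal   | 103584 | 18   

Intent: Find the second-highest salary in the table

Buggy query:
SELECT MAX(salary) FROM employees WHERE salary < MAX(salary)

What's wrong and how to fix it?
Bug: MAX(salary) on the right of the comparison is an aggregate-in-WHERE error

Fix: Compute the overall MAX in a subquery, then take MAX of rows below it

Corrected query:
SELECT MAX(salary) FROM employees WHERE salary < (SELECT MAX(salary) FROM employees)

Result:
MAX(salary)
-----------
175341     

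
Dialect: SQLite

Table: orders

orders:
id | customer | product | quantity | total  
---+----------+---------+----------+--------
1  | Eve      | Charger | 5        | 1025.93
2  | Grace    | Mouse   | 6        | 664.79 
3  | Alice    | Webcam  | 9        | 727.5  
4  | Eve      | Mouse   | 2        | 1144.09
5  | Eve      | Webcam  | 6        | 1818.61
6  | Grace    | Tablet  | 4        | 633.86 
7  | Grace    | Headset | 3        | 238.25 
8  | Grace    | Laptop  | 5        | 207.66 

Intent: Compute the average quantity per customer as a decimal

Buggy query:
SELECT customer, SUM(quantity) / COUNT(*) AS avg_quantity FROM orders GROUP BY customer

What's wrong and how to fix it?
Bug: SUM(quantity) and COUNT(*) are both integers; the division truncates the fractional part

Fix: Cast one side to REAL so the division keeps the fractional part

Corrected query:
SELECT customer, SUM(quantity) * 1.0 / COUNT(*) AS avg_quantity FROM orders GROUP BY customer

Result:
customer | avg_quantity
---------+-------------
Alice    | 9           
Eve      | 4.333333    
Grace    | 4.5         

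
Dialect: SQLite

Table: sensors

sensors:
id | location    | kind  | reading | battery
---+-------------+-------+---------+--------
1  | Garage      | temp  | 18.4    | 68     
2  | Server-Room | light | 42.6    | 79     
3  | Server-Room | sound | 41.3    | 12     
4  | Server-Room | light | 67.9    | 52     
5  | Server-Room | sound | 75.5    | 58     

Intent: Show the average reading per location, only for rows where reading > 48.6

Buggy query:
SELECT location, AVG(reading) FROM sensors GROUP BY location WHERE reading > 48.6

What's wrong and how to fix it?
Bug: WHERE cannot follow GROUP BY

Fix: Place WHERE between FROM and GROUP BY

Corrected query:
SELECT location, AVG(reading) FROM sensors WHERE reading > 48.6 GROUP BY location

Result:
location    | AVG(reading)
------------+-------------
Server-Room | 71.7        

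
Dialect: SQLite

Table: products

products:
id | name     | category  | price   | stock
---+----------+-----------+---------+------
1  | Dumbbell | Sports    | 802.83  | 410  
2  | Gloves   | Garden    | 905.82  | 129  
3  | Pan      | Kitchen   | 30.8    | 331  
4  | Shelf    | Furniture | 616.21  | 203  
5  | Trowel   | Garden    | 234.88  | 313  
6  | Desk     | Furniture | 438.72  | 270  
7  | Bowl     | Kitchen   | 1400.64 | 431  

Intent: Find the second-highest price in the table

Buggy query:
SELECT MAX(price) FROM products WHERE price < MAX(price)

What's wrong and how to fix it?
Bug: MAX(price) on the right of the comparison is an aggregate-in-WHERE error

Fix: Put the inner MAX in a scalar subquery

Corrected query:
SELECT MAX(price) FROM products WHERE price < (SELECT MAX(price) FROM products)

Result:
MAX(price)
----------
905.82    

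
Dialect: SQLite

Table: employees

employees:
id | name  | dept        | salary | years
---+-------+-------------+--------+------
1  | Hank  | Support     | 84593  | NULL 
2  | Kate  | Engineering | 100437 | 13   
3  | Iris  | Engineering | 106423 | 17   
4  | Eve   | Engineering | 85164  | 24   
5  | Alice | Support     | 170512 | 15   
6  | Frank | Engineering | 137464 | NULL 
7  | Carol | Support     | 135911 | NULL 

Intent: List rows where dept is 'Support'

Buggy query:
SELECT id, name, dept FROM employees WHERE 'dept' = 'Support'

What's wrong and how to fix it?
Bug: 'dept' in single quotes is a string literal, not the column; the comparison is literal-vs-literal and never true

Fix: Remove the quotes around the column name (or use double quotes for an identifier)

Corrected query:
SELECT id, name, dept FROM employees WHERE dept = 'Support'

Result:
id | name  | dept   
---+-------+--------
1  | Hank  | Support
5  | Alice | Support
7  | Carol | Support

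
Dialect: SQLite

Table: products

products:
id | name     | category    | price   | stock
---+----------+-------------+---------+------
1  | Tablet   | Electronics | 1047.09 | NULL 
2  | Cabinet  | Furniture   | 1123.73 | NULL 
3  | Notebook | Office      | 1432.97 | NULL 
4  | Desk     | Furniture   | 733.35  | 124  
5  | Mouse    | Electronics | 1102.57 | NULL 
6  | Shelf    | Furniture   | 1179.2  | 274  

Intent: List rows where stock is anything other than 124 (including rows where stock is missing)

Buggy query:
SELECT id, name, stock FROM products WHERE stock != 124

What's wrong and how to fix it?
Bug: 'stock != 124' is unknown when stock is NULL, so NULL rows are silently excluded

Fix: Add an explicit OR stock IS NULL to include the missing-value rows

Corrected query:
SELECT id, name, stock FROM products WHERE stock != 124 OR stock IS NULL

Result:
id | name     | stock
---+----------+------
1  | Tablet   | NULL 
2  | Cabinet  | NULL 
3  | Notebook | NULL 
5  | Mouse    | NULL 
6  | Shelf    | 274  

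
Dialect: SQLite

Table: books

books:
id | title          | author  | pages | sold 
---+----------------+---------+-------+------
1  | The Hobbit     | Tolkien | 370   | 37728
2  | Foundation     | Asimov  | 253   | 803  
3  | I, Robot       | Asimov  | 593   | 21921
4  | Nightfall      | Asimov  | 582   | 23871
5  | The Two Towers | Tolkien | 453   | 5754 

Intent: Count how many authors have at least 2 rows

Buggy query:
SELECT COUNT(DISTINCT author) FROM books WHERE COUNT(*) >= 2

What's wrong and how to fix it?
Bug: COUNT(*) cannot appear in WHERE; the per-group count doesn't exist yet

Fix: Group first with HAVING COUNT(*) >= 2, then COUNT the resulting groups

Corrected query:
SELECT COUNT(*) FROM (SELECT author FROM books GROUP BY author HAVING COUNT(*) >= 2)

Result:
COUNT(*)
--------
2       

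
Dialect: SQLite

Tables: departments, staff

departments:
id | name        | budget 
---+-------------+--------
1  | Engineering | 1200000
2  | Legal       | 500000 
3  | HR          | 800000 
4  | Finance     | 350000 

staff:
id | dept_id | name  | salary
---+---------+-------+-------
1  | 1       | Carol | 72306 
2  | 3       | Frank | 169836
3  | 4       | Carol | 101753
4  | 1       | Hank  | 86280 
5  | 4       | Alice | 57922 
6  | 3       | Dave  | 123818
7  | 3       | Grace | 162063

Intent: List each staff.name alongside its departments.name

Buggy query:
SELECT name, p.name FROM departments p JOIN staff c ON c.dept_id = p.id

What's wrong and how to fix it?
Bug: 'name' exists in both joined tables, so the database can't tell which one is meant

Fix: Prefix ambiguous columns with the table alias

Corrected query:
SELECT c.name, p.name FROM departments p JOIN staff c ON c.dept_id = p.id

Result:
name  | name       
------+------------
Carol | Engineering
Frank | HR         
Carol | Finance    
Hank  | Engineering
Alice | Finance    
Dave  | HR         
Grace | HR         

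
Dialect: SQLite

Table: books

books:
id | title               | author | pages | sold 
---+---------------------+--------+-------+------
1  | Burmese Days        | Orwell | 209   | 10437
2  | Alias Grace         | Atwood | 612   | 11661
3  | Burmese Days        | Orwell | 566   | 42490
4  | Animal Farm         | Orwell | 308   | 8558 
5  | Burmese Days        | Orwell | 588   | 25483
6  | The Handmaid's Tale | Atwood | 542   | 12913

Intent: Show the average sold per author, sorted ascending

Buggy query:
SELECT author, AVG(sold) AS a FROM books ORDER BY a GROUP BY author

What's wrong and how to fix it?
Bug: GROUP BY must precede ORDER BY

Fix: Move ORDER BY to the end, after GROUP BY

Corrected query:
SELECT author, AVG(sold) AS a FROM books GROUP BY author ORDER BY a

Result:
author | a    
-------+------
Atwood | 12287
Orwell | 21742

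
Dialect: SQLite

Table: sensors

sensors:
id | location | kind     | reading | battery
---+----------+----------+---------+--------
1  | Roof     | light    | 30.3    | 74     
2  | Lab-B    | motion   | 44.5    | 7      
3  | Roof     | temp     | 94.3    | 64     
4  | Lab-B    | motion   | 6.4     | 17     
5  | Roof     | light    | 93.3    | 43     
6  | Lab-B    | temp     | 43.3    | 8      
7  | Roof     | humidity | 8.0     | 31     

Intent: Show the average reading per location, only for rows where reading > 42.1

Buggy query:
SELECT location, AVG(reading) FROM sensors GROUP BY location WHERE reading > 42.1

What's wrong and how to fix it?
Bug: Row-level WHERE must come before GROUP BY in the clause order

Fix: Move the WHERE clause before GROUP BY

Corrected query:
SELECT location, AVG(reading) FROM sensors WHERE reading > 42.1 GROUP BY location

Result:
location | AVG(reading)
---------+-------------
Lab-B    | 43.9        
Roof     | 93.8        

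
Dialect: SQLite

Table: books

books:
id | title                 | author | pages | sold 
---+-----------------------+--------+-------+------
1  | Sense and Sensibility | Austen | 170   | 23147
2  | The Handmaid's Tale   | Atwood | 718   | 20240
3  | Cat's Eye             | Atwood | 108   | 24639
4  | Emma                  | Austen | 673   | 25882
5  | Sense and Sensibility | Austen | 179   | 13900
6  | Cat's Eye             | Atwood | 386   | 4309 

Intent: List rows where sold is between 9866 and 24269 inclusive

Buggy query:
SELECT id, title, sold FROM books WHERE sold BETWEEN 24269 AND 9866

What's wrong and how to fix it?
Bug: The bounds are reversed; BETWEEN a AND b requires a <= b to match anything

Fix: Write BETWEEN 9866 AND 24269

Corrected query:
SELECT id, title, sold FROM books WHERE sold BETWEEN 9866 AND 24269

Result:
id | title                 | sold 
---+-----------------------+------
1  | Sense and Sensibility | 23147
2  | The Handmaid's Tale   | 20240
5  | Sense and Sensibility | 13900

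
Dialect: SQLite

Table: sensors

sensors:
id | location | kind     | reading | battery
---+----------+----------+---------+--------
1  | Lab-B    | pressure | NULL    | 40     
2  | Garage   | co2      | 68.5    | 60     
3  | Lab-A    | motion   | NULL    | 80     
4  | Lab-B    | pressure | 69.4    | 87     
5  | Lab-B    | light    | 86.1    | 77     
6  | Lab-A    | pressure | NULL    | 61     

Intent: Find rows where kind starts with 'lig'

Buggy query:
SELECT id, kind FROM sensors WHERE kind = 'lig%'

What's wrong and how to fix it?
Bug: '=' compares the literal string including the % character; pattern matching needs LIKE

Fix: Replace '=' with LIKE so 'lig%' is treated as a pattern

Corrected query:
SELECT id, kind FROM sensors WHERE kind LIKE 'lig%'

Result:
id | kind 
---+------
5  | light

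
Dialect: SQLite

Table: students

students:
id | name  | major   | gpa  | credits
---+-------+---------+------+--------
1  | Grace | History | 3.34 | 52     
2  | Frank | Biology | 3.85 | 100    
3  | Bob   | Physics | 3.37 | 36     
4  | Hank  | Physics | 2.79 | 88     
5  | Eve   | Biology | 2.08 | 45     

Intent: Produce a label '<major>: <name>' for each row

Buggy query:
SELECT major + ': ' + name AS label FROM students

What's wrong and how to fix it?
Bug: SQLite uses || for string concatenation; + coerces text to numbers (yielding 0)

Fix: Use the || operator for string concatenation

Corrected query:
SELECT major || ': ' || name AS label FROM students

Result:
label         
--------------
History: Grace
Biology: Frank
Physics: Bob  
Physics: Hank 
Biology: Eve  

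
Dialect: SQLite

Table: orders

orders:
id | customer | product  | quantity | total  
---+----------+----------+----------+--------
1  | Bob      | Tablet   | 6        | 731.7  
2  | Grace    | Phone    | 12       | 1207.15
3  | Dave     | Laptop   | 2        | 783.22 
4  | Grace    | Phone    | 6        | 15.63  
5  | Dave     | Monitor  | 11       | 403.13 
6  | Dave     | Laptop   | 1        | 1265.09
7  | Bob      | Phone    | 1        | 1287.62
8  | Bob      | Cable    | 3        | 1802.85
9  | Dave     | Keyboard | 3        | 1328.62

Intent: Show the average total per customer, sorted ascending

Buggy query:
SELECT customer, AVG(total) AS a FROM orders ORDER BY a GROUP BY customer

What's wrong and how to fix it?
Bug: GROUP BY must precede ORDER BY

Fix: Reorder: SELECT … FROM … GROUP BY … ORDER BY …

Corrected query:
SELECT customer, AVG(total) AS a FROM orders GROUP BY customer ORDER BY a

Result:
customer | a          
---------+------------
Grace    | 611.39     
Dave     | 945.015    
Bob      | 1274.056667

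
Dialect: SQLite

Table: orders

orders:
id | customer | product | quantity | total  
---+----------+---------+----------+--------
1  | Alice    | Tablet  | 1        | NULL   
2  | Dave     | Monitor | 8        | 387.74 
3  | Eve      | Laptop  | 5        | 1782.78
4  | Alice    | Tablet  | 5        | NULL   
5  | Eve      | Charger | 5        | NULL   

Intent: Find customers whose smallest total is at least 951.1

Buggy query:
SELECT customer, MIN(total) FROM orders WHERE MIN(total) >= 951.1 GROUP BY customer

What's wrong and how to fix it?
Bug: Aggregates like MIN are computed per group after WHERE runs

Fix: Replace WHERE with HAVING after the GROUP BY

Corrected query:
SELECT customer, MIN(total) FROM orders GROUP BY customer HAVING MIN(total) >= 951.1

Result:
customer | MIN(total)
---------+-----------
Eve      | 1782.78   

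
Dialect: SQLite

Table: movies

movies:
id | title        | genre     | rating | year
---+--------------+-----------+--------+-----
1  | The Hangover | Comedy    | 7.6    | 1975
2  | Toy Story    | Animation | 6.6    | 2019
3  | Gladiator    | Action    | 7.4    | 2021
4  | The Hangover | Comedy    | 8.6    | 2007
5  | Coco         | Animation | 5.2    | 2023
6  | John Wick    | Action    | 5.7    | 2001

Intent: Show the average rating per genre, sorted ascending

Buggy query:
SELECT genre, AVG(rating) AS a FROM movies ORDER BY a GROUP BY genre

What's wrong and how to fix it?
Bug: ORDER BY appears before GROUP BY; SQL clause order requires GROUP BY first

Fix: Reorder: SELECT … FROM … GROUP BY … ORDER BY …

Corrected query:
SELECT genre, AVG(rating) AS a FROM movies GROUP BY genre ORDER BY a

Result:
genre     | a   
----------+-----
Animation | 5.9 
Action    | 6.55
Comedy    | 8.1 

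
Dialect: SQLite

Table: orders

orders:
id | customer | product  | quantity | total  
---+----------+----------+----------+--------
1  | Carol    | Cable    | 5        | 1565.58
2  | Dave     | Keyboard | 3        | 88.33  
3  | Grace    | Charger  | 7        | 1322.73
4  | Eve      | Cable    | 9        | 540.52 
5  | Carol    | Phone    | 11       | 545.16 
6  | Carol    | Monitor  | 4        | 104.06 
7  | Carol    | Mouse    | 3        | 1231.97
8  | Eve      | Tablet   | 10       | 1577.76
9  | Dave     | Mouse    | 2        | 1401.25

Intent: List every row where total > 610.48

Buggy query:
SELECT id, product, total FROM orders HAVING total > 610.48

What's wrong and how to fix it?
Bug: This is a non-aggregate query (no GROUP BY, no aggregates), so in SQLite the HAVING clause is invalid here; a row-level condition belongs in WHERE

Fix: Replace HAVING with WHERE since the condition applies to individual rows

Corrected query:
SELECT id, product, total FROM orders WHERE total > 610.48

Result:
id | product | total  
---+---------+--------
1  | Cable   | 1565.58
3  | Charger | 1322.73
7  | Mouse   | 1231.97
8  | Tablet  | 1577.76
9  | Mouse   | 1401.25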